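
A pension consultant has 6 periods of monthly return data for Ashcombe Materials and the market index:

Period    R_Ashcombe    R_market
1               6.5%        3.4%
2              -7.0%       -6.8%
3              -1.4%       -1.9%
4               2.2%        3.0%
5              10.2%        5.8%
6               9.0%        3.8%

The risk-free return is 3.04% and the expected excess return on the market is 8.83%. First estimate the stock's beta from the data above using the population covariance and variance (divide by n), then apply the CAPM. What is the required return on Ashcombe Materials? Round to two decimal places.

15.01%

Mean R_i = (6.5 − 7.0 − 1.4 + 2.2 + 10.2 + 9.0) / 6 = 3.2500%
Mean R_m = (3.4 − 6.8 − 1.9 + 3.0 + 5.8 + 3.8) / 6 = 1.2167%
Σ(R_i − R̄_i)(R_m − R̄_m) = 148.5950  ⇒  Cov = 148.5950 / 6 = 24.7658
Σ(R_m − R̄_m)² = 109.6083  ⇒  Var(R_m) = 109.6083 / 6 = 18.2681
β = Cov / Var(R_m) = 24.7658 / 18.2681 = 1.3557
E(R) = R_f + β × MRP = 3.04% + 1.3557 × 8.83% = 15.01%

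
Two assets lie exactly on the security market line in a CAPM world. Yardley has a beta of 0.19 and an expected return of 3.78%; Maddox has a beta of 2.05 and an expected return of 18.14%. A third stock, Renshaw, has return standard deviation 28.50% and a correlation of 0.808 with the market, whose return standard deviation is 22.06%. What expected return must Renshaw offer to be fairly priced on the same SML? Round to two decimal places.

10.37%

MRP = (18.14% − 3.78%) / (2.05 − 0.19) = 7.7204%
R_f = 3.78% − 0.19 × 7.7204% = 2.3131%
β_Renshaw = ρ·σ_i/σ_m = 0.808 × 28.50 / 22.06 = 1.0439
E(R_Renshaw) = R_f + β × MRP = 2.3131% + 1.0439 × 7.7204% = 10.37%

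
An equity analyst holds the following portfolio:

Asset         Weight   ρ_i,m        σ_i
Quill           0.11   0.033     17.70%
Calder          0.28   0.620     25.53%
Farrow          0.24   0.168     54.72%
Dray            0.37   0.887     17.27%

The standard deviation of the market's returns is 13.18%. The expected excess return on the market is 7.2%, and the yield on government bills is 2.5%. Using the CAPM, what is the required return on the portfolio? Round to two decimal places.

β_Quill = 0.033 × 17.70% / 13.18% = 0.0443
β_Calder = 0.620 × 25.53% / 13.18% = 1.2010
β_Farrow = 0.168 × 54.72% / 13.18% = 0.6975
β_Dray = 0.887 × 17.27% / 13.18% = 1.1623
β_P = Σ w_i β_i = 0.11×0.0443 + 0.28×1.2010 + 0.24×0.6975 + 0.37×1.1623 = 0.9386
E(R_P) = R_f + β_P × MRP = 2.5% + 0.9386 × 7.2% = 9.26%

9.26%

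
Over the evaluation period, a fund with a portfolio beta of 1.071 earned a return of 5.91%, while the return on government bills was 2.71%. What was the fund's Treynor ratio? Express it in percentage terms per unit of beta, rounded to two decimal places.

Treynor = (R_P − R_f) / β_P = (5.91% − 2.71%) / 1.0710 = 3.20% / 1.0710 = 2.99%

2.99%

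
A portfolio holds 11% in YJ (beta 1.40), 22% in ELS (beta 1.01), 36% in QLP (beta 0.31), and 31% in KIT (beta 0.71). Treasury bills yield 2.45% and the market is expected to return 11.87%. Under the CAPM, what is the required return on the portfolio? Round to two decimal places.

9.12%

β_P = Σ w_i β_i = 0.11×1.40 + 0.22×1.01 + 0.36×0.31 + 0.31×0.71 = 0.7079
MRP = 11.87% − 2.45% = 9.42%
E(R_P) = R_f + β_P × MRP = 2.45% + 0.7079 × 9.42% = 9.12%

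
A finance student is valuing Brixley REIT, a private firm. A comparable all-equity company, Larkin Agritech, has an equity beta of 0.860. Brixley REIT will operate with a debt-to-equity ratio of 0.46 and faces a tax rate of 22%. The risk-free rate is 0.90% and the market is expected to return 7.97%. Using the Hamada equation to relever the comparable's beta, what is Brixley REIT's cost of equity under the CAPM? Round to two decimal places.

9.16%

β_L = β_U × [1 + (1 − t)(D/E)] = 0.860 × [1 + (1 − 0.22) × 0.46]
    = 0.860 × [1 + 0.78 × 0.46] = 0.860 × 1.3588 = 1.1686
MRP = 7.97% − 0.90% = 7.07%
E(R) = R_f + β_L × MRP = 0.90% + 1.1686 × 7.07% = 9.16%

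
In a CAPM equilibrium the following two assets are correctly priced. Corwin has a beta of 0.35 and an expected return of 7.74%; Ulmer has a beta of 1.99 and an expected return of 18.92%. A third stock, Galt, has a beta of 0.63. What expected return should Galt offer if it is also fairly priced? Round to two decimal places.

MRP (SML slope) = (18.92% − 7.74%) / (1.99 − 0.35) = 11.18% / 1.64 = 6.8171%
R_f (intercept) = 7.74% − 0.35 × 6.8171% = 5.3540%
E(R_Galt) = R_f + β × MRP = 5.3540% + 0.63 × 6.8171% = 9.65%

9.65%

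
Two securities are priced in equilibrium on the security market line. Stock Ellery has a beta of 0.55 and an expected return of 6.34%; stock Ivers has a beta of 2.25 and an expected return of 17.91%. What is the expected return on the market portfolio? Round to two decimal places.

Both satisfy E(R) = R_f + β·MRP, so the slope of the SML is
MRP = (17.91% − 6.34%) / (2.25 − 0.55) = 11.57% / 1.70 = 6.8059%
R_f = E(R_Ellery) − β_Ellery·MRP = 6.34% − 0.55 × 6.8059% = 2.5968%
E(R_m) = R_f + MRP = 2.5968% + 6.8059% = 9.40%

9.40%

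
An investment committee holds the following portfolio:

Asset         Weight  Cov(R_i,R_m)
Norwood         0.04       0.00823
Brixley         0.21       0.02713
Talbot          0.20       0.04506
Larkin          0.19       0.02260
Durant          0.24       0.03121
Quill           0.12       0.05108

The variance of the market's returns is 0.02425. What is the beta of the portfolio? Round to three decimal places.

β_Norwood = 0.00823 / 0.02425 = 0.3394
β_Brixley = 0.02713 / 0.02425 = 1.1188
β_Talbot = 0.04506 / 0.02425 = 1.8581
β_Larkin = 0.02260 / 0.02425 = 0.9320
β_Durant = 0.03121 / 0.02425 = 1.2870
β_Quill = 0.05108 / 0.02425 = 2.1064
β_P = Σ w_i β_i = 0.04×0.3394 + 0.21×1.1188 + 0.20×1.8581 + 0.19×0.9320 + 0.24×1.2870 + 0.12×2.1064 = 1.3589

1.359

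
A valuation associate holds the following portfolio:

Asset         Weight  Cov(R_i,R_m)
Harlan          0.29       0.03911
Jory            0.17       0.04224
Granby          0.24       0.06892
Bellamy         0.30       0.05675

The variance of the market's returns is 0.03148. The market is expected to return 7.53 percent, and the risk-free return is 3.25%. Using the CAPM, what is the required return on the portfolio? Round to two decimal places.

10.33%

β_Harlan = 0.03911 / 0.03148 = 1.2424
β_Jory = 0.04224 / 0.03148 = 1.3418
β_Granby = 0.06892 / 0.03148 = 2.1893
β_Bellamy = 0.05675 / 0.03148 = 1.8027
β_P = Σ w_i β_i = 0.29×1.2424 + 0.17×1.3418 + 0.24×2.1893 + 0.30×1.8027 = 1.6546
MRP = 7.53% − 3.25% = 4.28%
E(R_P) = R_f + β_P × MRP = 3.25% + 1.6546 × 4.28% = 10.33%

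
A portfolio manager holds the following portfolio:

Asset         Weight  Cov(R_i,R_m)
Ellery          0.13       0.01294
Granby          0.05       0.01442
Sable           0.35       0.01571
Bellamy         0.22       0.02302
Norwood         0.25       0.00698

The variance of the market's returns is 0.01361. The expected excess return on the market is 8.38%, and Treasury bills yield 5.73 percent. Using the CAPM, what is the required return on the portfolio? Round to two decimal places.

14.79%

β_Ellery = 0.01294 / 0.01361 = 0.9508
β_Granby = 0.01442 / 0.01361 = 1.0595
β_Sable = 0.01571 / 0.01361 = 1.1543
β_Bellamy = 0.02302 / 0.01361 = 1.6914
β_Norwood = 0.00698 / 0.01361 = 0.5129
β_P = Σ w_i β_i = 0.13×0.9508 + 0.05×1.0595 + 0.35×1.1543 + 0.22×1.6914 + 0.25×0.5129 = 1.0809
E(R_P) = R_f + β_P × MRP = 5.73% + 1.0809 × 8.38% = 14.79%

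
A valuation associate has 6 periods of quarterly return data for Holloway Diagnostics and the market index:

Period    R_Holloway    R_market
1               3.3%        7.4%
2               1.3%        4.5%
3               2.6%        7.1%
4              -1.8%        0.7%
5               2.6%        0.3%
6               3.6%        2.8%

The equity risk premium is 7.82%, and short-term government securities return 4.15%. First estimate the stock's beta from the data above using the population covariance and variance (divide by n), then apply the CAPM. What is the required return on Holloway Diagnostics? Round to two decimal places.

Mean R_i = (3.3 + 1.3 + 2.6 − 1.8 + 2.6 + 3.6) / 6 = 1.9333%
Mean R_m = (7.4 + 4.5 + 7.1 + 0.7 + 0.3 + 2.8) / 6 = 3.8000%
Σ(R_i − R̄_i)(R_m − R̄_m) = 14.2500  ⇒  Cov = 14.2500 / 6 = 2.3750
Σ(R_m − R̄_m)² = 47.2000  ⇒  Var(R_m) = 47.2000 / 6 = 7.8667
β = Cov / Var(R_m) = 2.3750 / 7.8667 = 0.3019
E(R) = R_f + β × MRP = 4.15% + 0.3019 × 7.82% = 6.51%

6.51%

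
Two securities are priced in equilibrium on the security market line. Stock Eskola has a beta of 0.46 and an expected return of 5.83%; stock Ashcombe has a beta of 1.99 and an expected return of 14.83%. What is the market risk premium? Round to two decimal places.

5.88%

Both satisfy E(R) = R_f + β·MRP, so the slope of the SML is
MRP = (14.83% − 5.83%) / (1.99 − 0.46) = 9.00% / 1.53 = 5.8824%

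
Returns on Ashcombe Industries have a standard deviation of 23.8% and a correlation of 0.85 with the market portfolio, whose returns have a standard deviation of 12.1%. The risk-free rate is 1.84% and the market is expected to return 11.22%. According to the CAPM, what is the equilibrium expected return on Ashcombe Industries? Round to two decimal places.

17.52%

β = ρ × σ_i / σ_m = 0.85 × 23.8% / 12.1% = 1.6719
MRP = 11.22% − 1.84% = 9.38%
E(R) = 1.84% + 1.6719 × 9.38% = 17.52%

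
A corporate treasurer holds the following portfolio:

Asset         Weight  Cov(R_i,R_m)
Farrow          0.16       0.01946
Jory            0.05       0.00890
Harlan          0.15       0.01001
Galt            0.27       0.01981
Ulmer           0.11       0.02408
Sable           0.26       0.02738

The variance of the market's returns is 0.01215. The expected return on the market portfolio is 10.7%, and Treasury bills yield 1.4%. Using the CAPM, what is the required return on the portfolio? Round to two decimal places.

16.84%

β_Farrow = 0.01946 / 0.01215 = 1.6016
β_Jory = 0.00890 / 0.01215 = 0.7325
β_Harlan = 0.01001 / 0.01215 = 0.8239
β_Galt = 0.01981 / 0.01215 = 1.6305
β_Ulmer = 0.02408 / 0.01215 = 1.9819
β_Sable = 0.02738 / 0.01215 = 2.2535
β_P = Σ w_i β_i = 0.16×1.6016 + 0.05×0.7325 + 0.15×0.8239 + 0.27×1.6305 + 0.11×1.9819 + 0.26×2.2535 = 1.6606
MRP = 10.7% − 1.4% = 9.30%
E(R_P) = R_f + β_P × MRP = 1.4% + 1.6606 × 9.3% = 16.84%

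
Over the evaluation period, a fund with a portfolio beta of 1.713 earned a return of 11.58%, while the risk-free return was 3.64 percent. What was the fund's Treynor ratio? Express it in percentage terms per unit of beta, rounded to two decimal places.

4.64%

Treynor = (R_P − R_f) / β_P = (11.58% − 3.64%) / 1.7130 = 7.94% / 1.7130 = 4.64%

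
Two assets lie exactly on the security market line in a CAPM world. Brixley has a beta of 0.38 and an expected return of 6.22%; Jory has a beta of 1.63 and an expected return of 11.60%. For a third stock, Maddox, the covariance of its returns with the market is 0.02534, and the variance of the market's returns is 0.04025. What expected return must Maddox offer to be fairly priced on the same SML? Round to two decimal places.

7.29%

MRP = (11.60% − 6.22%) / (1.63 − 0.38) = 4.3040%
R_f = 6.22% − 0.38 × 4.3040% = 4.5845%
β_Maddox = Cov / Var(R_m) = 0.02534 / 0.04025 = 0.6296
E(R_Maddox) = R_f + β × MRP = 4.5845% + 0.6296 × 4.3040% = 7.29%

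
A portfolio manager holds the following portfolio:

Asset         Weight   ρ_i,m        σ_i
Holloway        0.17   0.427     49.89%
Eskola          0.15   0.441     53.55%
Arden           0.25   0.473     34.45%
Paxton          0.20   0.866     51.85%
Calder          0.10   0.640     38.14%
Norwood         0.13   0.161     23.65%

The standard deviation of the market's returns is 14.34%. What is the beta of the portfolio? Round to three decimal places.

β_Holloway = 0.427 × 49.89% / 14.34% = 1.4856
β_Eskola = 0.441 × 53.55% / 14.34% = 1.6468
β_Arden = 0.473 × 34.45% / 14.34% = 1.1363
β_Paxton = 0.866 × 51.85% / 14.34% = 3.1312
β_Calder = 0.640 × 38.14% / 14.34% = 1.7022
β_Norwood = 0.161 × 23.65% / 14.34% = 0.2655
β_P = Σ w_i β_i = 0.17×1.4856 + 0.15×1.6468 + 0.25×1.1363 + 0.20×3.1312 + 0.10×1.7022 + 0.13×0.2655 = 1.6146

1.615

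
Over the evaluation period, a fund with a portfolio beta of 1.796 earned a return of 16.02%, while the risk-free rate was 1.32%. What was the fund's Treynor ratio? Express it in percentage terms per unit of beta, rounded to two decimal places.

8.18%

Treynor = (R_P − R_f) / β_P = (16.02% − 1.32%) / 1.7960 = 14.70% / 1.7960 = 8.18%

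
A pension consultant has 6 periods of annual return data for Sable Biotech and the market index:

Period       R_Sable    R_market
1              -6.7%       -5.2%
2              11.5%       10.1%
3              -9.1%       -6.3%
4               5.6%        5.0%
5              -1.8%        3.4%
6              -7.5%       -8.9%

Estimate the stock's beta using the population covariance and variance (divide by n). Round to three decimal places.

1.037

Mean R_i = (-6.7 + 11.5 − 9.1 + 5.6 − 1.8 − 7.5) / 6 = -1.3333%
Mean R_m = (-5.2 + 10.1 − 6.3 + 5.0 + 3.4 − 8.9) / 6 = -0.3167%
Σ(R_i − R̄_i)(R_m − R̄_m) = 294.4167  ⇒  Cov = 294.4167 / 6 = 49.0695
Σ(R_m − R̄_m)² = 283.9083  ⇒  Var(R_m) = 283.9083 / 6 = 47.3181
β = Cov / Var(R_m) = 49.0695 / 47.3181 = 1.0370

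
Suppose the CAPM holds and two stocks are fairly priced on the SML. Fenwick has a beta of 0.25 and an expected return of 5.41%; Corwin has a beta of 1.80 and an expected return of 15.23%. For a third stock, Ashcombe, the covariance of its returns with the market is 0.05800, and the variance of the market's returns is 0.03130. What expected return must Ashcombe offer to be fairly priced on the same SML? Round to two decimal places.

15.57%

MRP = (15.23% − 5.41%) / (1.80 − 0.25) = 6.3355%
R_f = 5.41% − 0.25 × 6.3355% = 3.8261%
β_Ashcombe = Cov / Var(R_m) = 0.05800 / 0.03130 = 1.8530
E(R_Ashcombe) = R_f + β × MRP = 3.8261% + 1.8530 × 6.3355% = 15.57%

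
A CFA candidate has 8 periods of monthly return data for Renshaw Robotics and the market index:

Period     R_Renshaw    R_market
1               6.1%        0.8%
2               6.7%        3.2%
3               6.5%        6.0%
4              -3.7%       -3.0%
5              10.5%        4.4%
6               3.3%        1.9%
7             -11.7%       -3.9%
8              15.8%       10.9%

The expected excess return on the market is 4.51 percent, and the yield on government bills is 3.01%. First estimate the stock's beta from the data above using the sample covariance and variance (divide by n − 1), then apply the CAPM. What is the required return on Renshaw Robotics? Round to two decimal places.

10.33%

Mean R_i = (6.1 + 6.7 + 6.5 − 3.7 + 10.5 + 3.3 − 11.7 + 15.8) / 8 = 4.1875%
Mean R_m = (0.8 + 3.2 + 6.0 − 3.0 + 4.4 + 1.9 − 3.9 + 10.9) / 8 = 2.5375%
Σ(R_i − R̄_i)(R_m − R̄_m) = 261.7338  ⇒  Cov = 261.7338 / 7 = 37.3905
Σ(R_m − R̄_m)² = 161.3588  ⇒  Var(R_m) = 161.3588 / 7 = 23.0513
β = Cov / Var(R_m) = 37.3905 / 23.0513 = 1.6221
E(R) = R_f + β × MRP = 3.01% + 1.6221 × 4.51% = 10.33%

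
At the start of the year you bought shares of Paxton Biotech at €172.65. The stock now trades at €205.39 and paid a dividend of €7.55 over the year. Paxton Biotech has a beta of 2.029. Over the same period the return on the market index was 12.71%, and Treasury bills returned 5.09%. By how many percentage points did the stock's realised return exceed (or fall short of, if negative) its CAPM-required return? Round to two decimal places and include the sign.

Realised HPR = (P1 + D1 − P0) / P0 = (205.39 + 7.55 − 172.65) / 172.65 = 40.29 / 172.65 = 23.3362%
MRP = 12.71% − 5.09% = 7.62%
CAPM required = R_f + β·MRP = 5.09% + 2.029 × 7.62% = 20.55098%
α = realised − required = 23.3362% − 20.55098% = +2.79%

+2.79%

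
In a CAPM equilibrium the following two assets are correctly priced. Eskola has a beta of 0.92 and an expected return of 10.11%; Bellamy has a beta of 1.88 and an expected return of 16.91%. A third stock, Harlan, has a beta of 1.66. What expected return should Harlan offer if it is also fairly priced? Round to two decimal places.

MRP (SML slope) = (16.91% − 10.11%) / (1.88 − 0.92) = 6.80% / 0.96 = 7.0833%
R_f (intercept) = 10.11% − 0.92 × 7.0833% = 3.5934%
E(R_Harlan) = R_f + β × MRP = 3.5934% + 1.66 × 7.0833% = 15.35%

15.35%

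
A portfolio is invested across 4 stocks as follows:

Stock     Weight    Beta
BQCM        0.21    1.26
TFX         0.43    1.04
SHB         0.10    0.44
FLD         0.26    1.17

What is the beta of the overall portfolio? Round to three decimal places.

β_P = Σ w_i β_i = 0.21×1.26 + 0.43×1.04 + 0.10×0.44 + 0.26×1.17 = 1.0600

1.060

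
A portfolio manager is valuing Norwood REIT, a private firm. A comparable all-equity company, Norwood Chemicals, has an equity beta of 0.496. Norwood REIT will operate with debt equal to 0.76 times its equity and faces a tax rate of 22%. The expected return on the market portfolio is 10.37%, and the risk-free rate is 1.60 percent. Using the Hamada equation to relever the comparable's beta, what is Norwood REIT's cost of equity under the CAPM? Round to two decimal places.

8.53%

β_L = β_U × [1 + (1 − t)(D/E)] = 0.496 × [1 + (1 − 0.22) × 0.76]
    = 0.496 × [1 + 0.78 × 0.76] = 0.496 × 1.5928 = 0.7900
MRP = 10.37% − 1.60% = 8.77%
E(R) = R_f + β_L × MRP = 1.60% + 0.7900 × 8.77% = 8.53%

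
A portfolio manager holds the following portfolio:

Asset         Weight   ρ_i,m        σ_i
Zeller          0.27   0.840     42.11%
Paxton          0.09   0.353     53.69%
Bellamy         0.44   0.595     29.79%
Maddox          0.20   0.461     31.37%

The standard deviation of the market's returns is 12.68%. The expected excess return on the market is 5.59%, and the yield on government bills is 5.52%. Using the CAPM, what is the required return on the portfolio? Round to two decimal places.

β_Zeller = 0.840 × 42.11% / 12.68% = 2.7896
β_Paxton = 0.353 × 53.69% / 12.68% = 1.4947
β_Bellamy = 0.595 × 29.79% / 12.68% = 1.3979
β_Maddox = 0.461 × 31.37% / 12.68% = 1.1405
β_P = Σ w_i β_i = 0.27×2.7896 + 0.09×1.4947 + 0.44×1.3979 + 0.20×1.1405 = 1.7309
E(R_P) = R_f + β_P × MRP = 5.52% + 1.7309 × 5.59% = 15.20%

15.20%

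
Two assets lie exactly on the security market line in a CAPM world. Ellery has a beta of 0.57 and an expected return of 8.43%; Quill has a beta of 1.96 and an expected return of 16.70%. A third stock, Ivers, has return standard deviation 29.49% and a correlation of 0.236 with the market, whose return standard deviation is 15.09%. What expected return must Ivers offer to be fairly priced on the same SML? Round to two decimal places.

7.78%

MRP = (16.70% − 8.43%) / (1.96 − 0.57) = 5.9496%
R_f = 8.43% − 0.57 × 5.9496% = 5.0387%
β_Ivers = ρ·σ_i/σ_m = 0.236 × 29.49 / 15.09 = 0.4612
E(R_Ivers) = R_f + β × MRP = 5.0387% + 0.4612 × 5.9496% = 7.78%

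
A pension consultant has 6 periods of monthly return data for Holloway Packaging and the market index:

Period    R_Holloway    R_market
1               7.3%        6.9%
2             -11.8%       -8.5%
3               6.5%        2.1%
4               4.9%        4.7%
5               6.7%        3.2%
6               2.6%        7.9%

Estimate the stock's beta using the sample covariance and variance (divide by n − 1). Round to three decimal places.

Mean R_i = (7.3 − 11.8 + 6.5 + 4.9 + 6.7 + 2.6) / 6 = 2.7000%
Mean R_m = (6.9 − 8.5 + 2.1 + 4.7 + 3.2 + 7.9) / 6 = 2.7167%
Σ(R_i − R̄_i)(R_m − R̄_m) = 185.3200  ⇒  Cov = 185.3200 / 5 = 37.0640
Σ(R_m − R̄_m)² = 174.7283  ⇒  Var(R_m) = 174.7283 / 5 = 34.9457
β = Cov / Var(R_m) = 37.0640 / 34.9457 = 1.0606

1.061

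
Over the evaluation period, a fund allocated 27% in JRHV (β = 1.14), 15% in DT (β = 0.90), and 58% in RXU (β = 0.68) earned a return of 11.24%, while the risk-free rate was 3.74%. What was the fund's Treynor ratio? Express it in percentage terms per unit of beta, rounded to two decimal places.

8.96%

β_P = 0.27×1.14 + 0.15×0.90 + 0.58×0.68 = 0.8372
Treynor = (R_P − R_f) / β_P = (11.24% − 3.74%) / 0.8372 = 7.50% / 0.8372 = 8.96%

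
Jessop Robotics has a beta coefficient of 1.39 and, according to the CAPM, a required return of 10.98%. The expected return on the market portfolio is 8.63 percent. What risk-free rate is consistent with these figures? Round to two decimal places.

2.60%

E(R) = R_f + β(E(R_m) − R_f) = R_f(1 − β) + β·E(R_m)
10.98% = R_f × (1 − 1.39) + 1.39 × 8.63%
10.98% = R_f × -0.39 + 11.9957%
R_f = (10.98% − 11.9957%) / -0.39 = 2.60%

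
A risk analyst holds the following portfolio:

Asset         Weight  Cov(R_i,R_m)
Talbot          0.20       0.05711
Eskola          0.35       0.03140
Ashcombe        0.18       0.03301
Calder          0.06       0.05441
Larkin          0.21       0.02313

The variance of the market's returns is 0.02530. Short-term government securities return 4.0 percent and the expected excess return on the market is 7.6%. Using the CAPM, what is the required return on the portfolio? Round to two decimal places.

β_Talbot = 0.05711 / 0.02530 = 2.2573
β_Eskola = 0.03140 / 0.02530 = 1.2411
β_Ashcombe = 0.03301 / 0.02530 = 1.3047
β_Calder = 0.05441 / 0.02530 = 2.1506
β_Larkin = 0.02313 / 0.02530 = 0.9142
β_P = Σ w_i β_i = 0.20×2.2573 + 0.35×1.2411 + 0.18×1.3047 + 0.06×2.1506 + 0.21×0.9142 = 1.4417
E(R_P) = R_f + β_P × MRP = 4.0% + 1.4417 × 7.6% = 14.96%

14.96%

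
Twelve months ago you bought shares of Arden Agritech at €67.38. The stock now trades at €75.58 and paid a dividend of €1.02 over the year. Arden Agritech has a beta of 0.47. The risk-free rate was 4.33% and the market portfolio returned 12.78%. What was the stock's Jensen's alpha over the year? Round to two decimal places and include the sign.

Realised HPR = (P1 + D1 − P0) / P0 = (75.58 + 1.02 − 67.38) / 67.38 = 9.22 / 67.38 = 13.6836%
MRP = 12.78% − 4.33% = 8.45%
CAPM required = R_f + β·MRP = 4.33% + 0.47 × 8.45% = 8.3015%
α = realised − required = 13.6836% − 8.3015% = +5.38%

+5.38%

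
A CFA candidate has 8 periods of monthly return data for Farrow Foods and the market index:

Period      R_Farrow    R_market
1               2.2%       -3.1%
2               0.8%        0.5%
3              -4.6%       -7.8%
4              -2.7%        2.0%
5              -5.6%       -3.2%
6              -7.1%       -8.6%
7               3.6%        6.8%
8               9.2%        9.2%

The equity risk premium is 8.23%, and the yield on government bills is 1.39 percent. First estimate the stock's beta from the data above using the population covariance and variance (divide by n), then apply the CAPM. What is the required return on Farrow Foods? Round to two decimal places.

Mean R_i = (2.2 + 0.8 − 4.6 − 2.7 − 5.6 − 7.1 + 3.6 + 9.2) / 8 = -0.5250%
Mean R_m = (-3.1 + 0.5 − 7.8 + 2.0 − 3.2 − 8.6 + 6.8 + 9.2) / 8 = -0.5250%
Σ(R_i − R̄_i)(R_m − R̄_m) = 209.9550  ⇒  Cov = 209.9550 / 8 = 26.2444
Σ(R_m − R̄_m)² = 287.5750  ⇒  Var(R_m) = 287.5750 / 8 = 35.9469
β = Cov / Var(R_m) = 26.2444 / 35.9469 = 0.7301
E(R) = R_f + β × MRP = 1.39% + 0.7301 × 8.23% = 7.40%

7.40%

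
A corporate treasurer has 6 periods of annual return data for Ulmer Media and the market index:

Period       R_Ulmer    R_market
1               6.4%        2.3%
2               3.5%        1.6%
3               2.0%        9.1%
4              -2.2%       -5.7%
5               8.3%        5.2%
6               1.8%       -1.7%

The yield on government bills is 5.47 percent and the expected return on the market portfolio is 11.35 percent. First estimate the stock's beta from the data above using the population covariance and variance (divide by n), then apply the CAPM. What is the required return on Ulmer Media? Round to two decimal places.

Mean R_i = (6.4 + 3.5 + 2.0 − 2.2 + 8.3 + 1.8) / 6 = 3.3000%
Mean R_m = (2.3 + 1.6 + 9.1 − 5.7 + 5.2 − 1.7) / 6 = 1.8000%
Σ(R_i − R̄_i)(R_m − R̄_m) = 55.5200  ⇒  Cov = 55.5200 / 6 = 9.2533
Σ(R_m − R̄_m)² = 133.6400  ⇒  Var(R_m) = 133.6400 / 6 = 22.2733
β = Cov / Var(R_m) = 9.2533 / 22.2733 = 0.4154
MRP = 11.35% − 5.47% = 5.88%
E(R) = R_f + β × MRP = 5.47% + 0.4154 × 5.88% = 7.91%

7.91%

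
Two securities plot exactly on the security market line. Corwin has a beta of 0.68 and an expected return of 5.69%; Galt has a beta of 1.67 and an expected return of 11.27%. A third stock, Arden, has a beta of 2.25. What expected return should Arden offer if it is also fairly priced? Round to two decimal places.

MRP (SML slope) = (11.27% − 5.69%) / (1.67 − 0.68) = 5.58% / 0.99 = 5.6364%
R_f (intercept) = 5.69% − 0.68 × 5.6364% = 1.8572%
E(R_Arden) = R_f + β × MRP = 1.8572% + 2.25 × 5.6364% = 14.54%

14.54%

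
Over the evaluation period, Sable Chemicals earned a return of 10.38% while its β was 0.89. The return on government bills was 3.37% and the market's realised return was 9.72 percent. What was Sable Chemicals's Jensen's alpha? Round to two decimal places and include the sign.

+1.36%

Market excess return = 9.72% − 3.37% = 6.35%
CAPM benchmark = R_f + β(R_m − R_f) = 3.37% + 0.89 × 6.35% = 9.0215%
α = actual − benchmark = 10.38% − 9.0215% = +1.36%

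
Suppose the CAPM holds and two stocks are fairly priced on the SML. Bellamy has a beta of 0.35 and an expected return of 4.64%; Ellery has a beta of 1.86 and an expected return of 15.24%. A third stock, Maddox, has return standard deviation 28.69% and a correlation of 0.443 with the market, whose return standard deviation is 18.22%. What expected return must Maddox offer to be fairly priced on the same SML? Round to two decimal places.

MRP = (15.24% − 4.64%) / (1.86 − 0.35) = 7.0199%
R_f = 4.64% − 0.35 × 7.0199% = 2.1830%
β_Maddox = ρ·σ_i/σ_m = 0.443 × 28.69 / 18.22 = 0.6976
E(R_Maddox) = R_f + β × MRP = 2.1830% + 0.6976 × 7.0199% = 7.08%

7.08%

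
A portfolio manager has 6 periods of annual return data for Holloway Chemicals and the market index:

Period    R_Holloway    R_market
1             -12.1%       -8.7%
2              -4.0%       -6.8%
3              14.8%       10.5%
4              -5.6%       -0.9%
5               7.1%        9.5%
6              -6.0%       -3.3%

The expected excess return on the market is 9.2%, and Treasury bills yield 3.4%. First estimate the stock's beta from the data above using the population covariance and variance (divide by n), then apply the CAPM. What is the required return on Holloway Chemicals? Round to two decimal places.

Mean R_i = (-12.1 − 4.0 + 14.8 − 5.6 + 7.1 − 6.0) / 6 = -0.9667%
Mean R_m = (-8.7 − 6.8 + 10.5 − 0.9 + 9.5 − 3.3) / 6 = 0.0500%
Σ(R_i − R̄_i)(R_m − R̄_m) = 380.4500  ⇒  Cov = 380.4500 / 6 = 63.4083
Σ(R_m − R̄_m)² = 334.1150  ⇒  Var(R_m) = 334.1150 / 6 = 55.6858
β = Cov / Var(R_m) = 63.4083 / 55.6858 = 1.1387
E(R) = R_f + β × MRP = 3.4% + 1.1387 × 9.2% = 13.88%

13.88%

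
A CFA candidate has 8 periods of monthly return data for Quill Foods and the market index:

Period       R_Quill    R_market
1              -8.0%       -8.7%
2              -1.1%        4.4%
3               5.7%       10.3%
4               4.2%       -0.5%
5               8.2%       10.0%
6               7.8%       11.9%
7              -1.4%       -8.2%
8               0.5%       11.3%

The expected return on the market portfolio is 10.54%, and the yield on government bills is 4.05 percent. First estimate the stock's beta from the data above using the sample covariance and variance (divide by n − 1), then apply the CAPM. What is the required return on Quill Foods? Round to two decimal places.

Mean R_i = (-8.0 − 1.1 + 5.7 + 4.2 + 8.2 + 7.8 − 1.4 + 0.5) / 8 = 1.9875%
Mean R_m = (-8.7 + 4.4 + 10.3 − 0.5 + 10.0 + 11.9 − 8.2 + 11.3) / 8 = 3.8125%
Σ(R_i − R̄_i)(R_m − R̄_m) = 252.7013  ⇒  Cov = 252.7013 / 7 = 36.1002
Σ(R_m − R̄_m)² = 521.6488  ⇒  Var(R_m) = 521.6488 / 7 = 74.5213
β = Cov / Var(R_m) = 36.1002 / 74.5213 = 0.4844
MRP = 10.54% − 4.05% = 6.49%
E(R) = R_f + β × MRP = 4.05% + 0.4844 × 6.49% = 7.19%

7.19%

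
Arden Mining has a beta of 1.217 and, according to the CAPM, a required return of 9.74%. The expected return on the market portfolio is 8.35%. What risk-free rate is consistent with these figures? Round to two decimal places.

E(R) = R_f + β(E(R_m) − R_f) = R_f(1 − β) + β·E(R_m)
9.74% = R_f × (1 − 1.217) + 1.217 × 8.35%
9.74% = R_f × -0.217 + 10.16195%
R_f = (9.74% − 10.16195%) / -0.217 = 1.94%

1.94%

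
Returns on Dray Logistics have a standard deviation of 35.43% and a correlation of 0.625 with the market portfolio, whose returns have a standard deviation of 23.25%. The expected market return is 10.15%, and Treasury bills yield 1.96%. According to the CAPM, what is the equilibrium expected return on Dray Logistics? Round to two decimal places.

β = ρ × σ_i / σ_m = 0.625 × 35.43% / 23.25% = 0.9524
MRP = 10.15% − 1.96% = 8.19%
E(R) = 1.96% + 0.9524 × 8.19% = 9.76%

9.76%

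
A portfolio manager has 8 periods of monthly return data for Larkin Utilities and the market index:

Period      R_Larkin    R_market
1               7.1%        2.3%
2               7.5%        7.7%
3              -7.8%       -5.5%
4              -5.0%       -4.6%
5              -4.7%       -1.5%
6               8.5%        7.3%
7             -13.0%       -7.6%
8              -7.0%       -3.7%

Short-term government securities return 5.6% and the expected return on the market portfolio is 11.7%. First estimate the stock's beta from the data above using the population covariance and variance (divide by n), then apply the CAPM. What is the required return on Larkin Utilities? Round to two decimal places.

13.86%

Mean R_i = (7.1 + 7.5 − 7.8 − 5.0 − 4.7 + 8.5 − 13.0 − 7.0) / 8 = -1.8000%
Mean R_m = (2.3 + 7.7 − 5.5 − 4.6 − 1.5 + 7.3 − 7.6 − 3.7) / 8 = -0.7000%
Σ(R_i − R̄_i)(R_m − R̄_m) = 323.7000  ⇒  Cov = 323.7000 / 8 = 40.4625
Σ(R_m − R̄_m)² = 239.0600  ⇒  Var(R_m) = 239.0600 / 8 = 29.8825
β = Cov / Var(R_m) = 40.4625 / 29.8825 = 1.3541
MRP = 11.7% − 5.6% = 6.10%
E(R) = R_f + β × MRP = 5.6% + 1.3541 × 6.1% = 13.86%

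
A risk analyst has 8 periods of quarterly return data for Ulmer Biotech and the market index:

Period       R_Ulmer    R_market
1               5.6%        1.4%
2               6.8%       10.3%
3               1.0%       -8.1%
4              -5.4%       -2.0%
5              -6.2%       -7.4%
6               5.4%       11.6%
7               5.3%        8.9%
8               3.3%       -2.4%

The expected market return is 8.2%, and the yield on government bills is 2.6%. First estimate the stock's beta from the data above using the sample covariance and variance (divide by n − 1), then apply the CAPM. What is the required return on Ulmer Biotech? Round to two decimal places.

Mean R_i = (5.6 + 6.8 + 1.0 − 5.4 − 6.2 + 5.4 + 5.3 + 3.3) / 8 = 1.9750%
Mean R_m = (1.4 + 10.3 − 8.1 − 2.0 − 7.4 + 11.6 + 8.9 − 2.4) / 8 = 1.5375%
Σ(R_i − R̄_i)(R_m − R̄_m) = 204.0575  ⇒  Cov = 204.0575 / 7 = 29.1511
Σ(R_m − R̄_m)² = 433.0388  ⇒  Var(R_m) = 433.0388 / 7 = 61.8627
β = Cov / Var(R_m) = 29.1511 / 61.8627 = 0.4712
MRP = 8.2% − 2.6% = 5.60%
E(R) = R_f + β × MRP = 2.6% + 0.4712 × 5.6% = 5.24%

5.24%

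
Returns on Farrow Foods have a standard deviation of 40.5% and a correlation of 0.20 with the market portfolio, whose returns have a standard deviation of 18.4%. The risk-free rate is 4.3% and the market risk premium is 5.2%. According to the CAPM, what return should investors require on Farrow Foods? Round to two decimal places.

6.59%

β = ρ × σ_i / σ_m = 0.20 × 40.5% / 18.4% = 0.4402
E(R) = 4.3% + 0.4402 × 5.2% = 6.59%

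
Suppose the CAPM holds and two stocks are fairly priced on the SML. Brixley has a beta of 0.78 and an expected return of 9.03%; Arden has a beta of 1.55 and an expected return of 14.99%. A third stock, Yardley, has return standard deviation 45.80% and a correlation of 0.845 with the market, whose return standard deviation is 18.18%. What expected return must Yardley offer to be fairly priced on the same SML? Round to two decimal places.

19.47%

MRP = (14.99% − 9.03%) / (1.55 − 0.78) = 7.7403%
R_f = 9.03% − 0.78 × 7.7403% = 2.9926%
β_Yardley = ρ·σ_i/σ_m = 0.845 × 45.80 / 18.18 = 2.1288
E(R_Yardley) = R_f + β × MRP = 2.9926% + 2.1288 × 7.7403% = 19.47%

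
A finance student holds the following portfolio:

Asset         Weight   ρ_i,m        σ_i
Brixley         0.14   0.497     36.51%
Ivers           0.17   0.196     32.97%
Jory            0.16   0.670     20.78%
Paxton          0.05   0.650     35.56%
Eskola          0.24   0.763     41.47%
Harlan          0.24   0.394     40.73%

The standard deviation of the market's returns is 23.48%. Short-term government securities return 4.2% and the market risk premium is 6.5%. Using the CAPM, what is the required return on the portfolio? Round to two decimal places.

9.31%

β_Brixley = 0.497 × 36.51% / 23.48% = 0.7728
β_Ivers = 0.196 × 32.97% / 23.48% = 0.2752
β_Jory = 0.670 × 20.78% / 23.48% = 0.5930
β_Paxton = 0.650 × 35.56% / 23.48% = 0.9844
β_Eskola = 0.763 × 41.47% / 23.48% = 1.3476
β_Harlan = 0.394 × 40.73% / 23.48% = 0.6835
β_P = Σ w_i β_i = 0.14×0.7728 + 0.17×0.2752 + 0.16×0.5930 + 0.05×0.9844 + 0.24×1.3476 + 0.24×0.6835 = 0.7865
E(R_P) = R_f + β_P × MRP = 4.2% + 0.7865 × 6.5% = 9.31%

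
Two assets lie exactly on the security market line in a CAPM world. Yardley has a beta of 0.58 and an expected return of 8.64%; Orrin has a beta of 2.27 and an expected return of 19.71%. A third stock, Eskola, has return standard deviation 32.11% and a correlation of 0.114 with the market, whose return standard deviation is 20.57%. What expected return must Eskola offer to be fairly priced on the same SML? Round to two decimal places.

6.01%

MRP = (19.71% − 8.64%) / (2.27 − 0.58) = 6.5503%
R_f = 8.64% − 0.58 × 6.5503% = 4.8408%
β_Eskola = ρ·σ_i/σ_m = 0.114 × 32.11 / 20.57 = 0.1780
E(R_Eskola) = R_f + β × MRP = 4.8408% + 0.1780 × 6.5503% = 6.01%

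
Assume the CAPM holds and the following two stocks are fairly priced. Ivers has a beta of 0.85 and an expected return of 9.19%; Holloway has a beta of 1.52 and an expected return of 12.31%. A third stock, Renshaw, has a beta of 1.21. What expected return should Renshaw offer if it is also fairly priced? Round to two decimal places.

MRP (SML slope) = (12.31% − 9.19%) / (1.52 − 0.85) = 3.12% / 0.67 = 4.6567%
R_f (intercept) = 9.19% − 0.85 × 4.6567% = 5.2318%
E(R_Renshaw) = R_f + β × MRP = 5.2318% + 1.21 × 4.6567% = 10.87%

10.87%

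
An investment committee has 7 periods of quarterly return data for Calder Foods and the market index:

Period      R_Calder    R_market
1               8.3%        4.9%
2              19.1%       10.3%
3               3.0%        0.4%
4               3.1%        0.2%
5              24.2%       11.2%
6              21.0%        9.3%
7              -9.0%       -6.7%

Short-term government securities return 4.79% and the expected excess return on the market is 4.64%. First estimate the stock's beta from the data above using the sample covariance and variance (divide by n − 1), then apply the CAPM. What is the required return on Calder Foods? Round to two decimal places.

Mean R_i = (8.3 + 19.1 + 3.0 + 3.1 + 24.2 + 21.0 − 9.0) / 7 = 9.9571%
Mean R_m = (4.9 + 10.3 + 0.4 + 0.2 + 11.2 + 9.3 − 6.7) / 7 = 4.2286%
Σ(R_i − R̄_i)(R_m − R̄_m) = 471.1286  ⇒  Cov = 471.1286 / 6 = 78.5214
Σ(R_m − R̄_m)² = 261.9543  ⇒  Var(R_m) = 261.9543 / 6 = 43.6591
β = Cov / Var(R_m) = 78.5214 / 43.6591 = 1.7985
E(R) = R_f + β × MRP = 4.79% + 1.7985 × 4.64% = 13.14%

13.14%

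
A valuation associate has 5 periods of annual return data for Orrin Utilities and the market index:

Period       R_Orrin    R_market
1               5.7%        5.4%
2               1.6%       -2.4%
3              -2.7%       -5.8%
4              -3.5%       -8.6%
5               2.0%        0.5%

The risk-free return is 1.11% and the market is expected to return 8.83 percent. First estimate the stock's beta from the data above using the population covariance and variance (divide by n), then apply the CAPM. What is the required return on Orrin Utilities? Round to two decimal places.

6.33%

Mean R_i = (5.7 + 1.6 − 2.7 − 3.5 + 2.0) / 5 = 0.6200%
Mean R_m = (5.4 − 2.4 − 5.8 − 8.6 + 0.5) / 5 = -2.1800%
Σ(R_i − R̄_i)(R_m − R̄_m) = 80.4580  ⇒  Cov = 80.4580 / 5 = 16.0916
Σ(R_m − R̄_m)² = 119.0080  ⇒  Var(R_m) = 119.0080 / 5 = 23.8016
β = Cov / Var(R_m) = 16.0916 / 23.8016 = 0.6761
MRP = 8.83% − 1.11% = 7.72%
E(R) = R_f + β × MRP = 1.11% + 0.6761 × 7.72% = 6.33%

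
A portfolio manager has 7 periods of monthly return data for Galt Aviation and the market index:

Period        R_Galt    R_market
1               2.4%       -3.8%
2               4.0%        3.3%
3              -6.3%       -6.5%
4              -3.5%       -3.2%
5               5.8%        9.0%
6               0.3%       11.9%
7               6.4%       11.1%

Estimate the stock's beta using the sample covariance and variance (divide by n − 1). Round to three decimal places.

Mean R_i = (2.4 + 4.0 − 6.3 − 3.5 + 5.8 + 0.3 + 6.4) / 7 = 1.3000%
Mean R_m = (-3.8 + 3.3 − 6.5 − 3.2 + 9.0 + 11.9 + 11.1) / 7 = 3.1143%
Σ(R_i − R̄_i)(R_m − R̄_m) = 154.7000  ⇒  Cov = 154.7000 / 6 = 25.7833
Σ(R_m − R̄_m)² = 355.7486  ⇒  Var(R_m) = 355.7486 / 6 = 59.2914
β = Cov / Var(R_m) = 25.7833 / 59.2914 = 0.4349

0.435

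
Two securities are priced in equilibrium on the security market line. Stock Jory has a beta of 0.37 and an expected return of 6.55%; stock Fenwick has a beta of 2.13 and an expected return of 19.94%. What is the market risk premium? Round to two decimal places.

7.61%

Both satisfy E(R) = R_f + β·MRP, so the slope of the SML is
MRP = (19.94% − 6.55%) / (2.13 − 0.37) = 13.39% / 1.76 = 7.6080%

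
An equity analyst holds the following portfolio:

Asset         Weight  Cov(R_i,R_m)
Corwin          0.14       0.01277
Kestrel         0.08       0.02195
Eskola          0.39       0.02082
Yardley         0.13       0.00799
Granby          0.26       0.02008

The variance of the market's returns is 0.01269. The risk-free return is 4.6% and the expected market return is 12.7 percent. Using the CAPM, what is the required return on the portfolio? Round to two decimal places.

β_Corwin = 0.01277 / 0.01269 = 1.0063
β_Kestrel = 0.02195 / 0.01269 = 1.7297
β_Eskola = 0.02082 / 0.01269 = 1.6407
β_Yardley = 0.00799 / 0.01269 = 0.6296
β_Granby = 0.02008 / 0.01269 = 1.5823
β_P = Σ w_i β_i = 0.14×1.0063 + 0.08×1.7297 + 0.39×1.6407 + 0.13×0.6296 + 0.26×1.5823 = 1.4124
MRP = 12.7% − 4.6% = 8.10%
E(R_P) = R_f + β_P × MRP = 4.6% + 1.4124 × 8.1% = 16.04%

16.04%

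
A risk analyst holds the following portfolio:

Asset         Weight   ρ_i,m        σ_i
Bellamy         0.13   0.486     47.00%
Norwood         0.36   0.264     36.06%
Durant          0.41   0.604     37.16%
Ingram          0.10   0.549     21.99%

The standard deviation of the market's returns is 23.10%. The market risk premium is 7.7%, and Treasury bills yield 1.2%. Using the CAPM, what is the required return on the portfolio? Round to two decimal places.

6.80%

β_Bellamy = 0.486 × 47.00% / 23.10% = 0.9888
β_Norwood = 0.264 × 36.06% / 23.10% = 0.4121
β_Durant = 0.604 × 37.16% / 23.10% = 0.9716
β_Ingram = 0.549 × 21.99% / 23.10% = 0.5226
β_P = Σ w_i β_i = 0.13×0.9888 + 0.36×0.4121 + 0.41×0.9716 + 0.10×0.5226 = 0.7275
E(R_P) = R_f + β_P × MRP = 1.2% + 0.7275 × 7.7% = 6.80%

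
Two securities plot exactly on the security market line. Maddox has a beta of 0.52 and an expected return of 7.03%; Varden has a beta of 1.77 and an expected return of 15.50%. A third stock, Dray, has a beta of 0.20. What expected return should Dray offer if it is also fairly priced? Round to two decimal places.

MRP (SML slope) = (15.50% − 7.03%) / (1.77 − 0.52) = 8.47% / 1.25 = 6.7760%
R_f (intercept) = 7.03% − 0.52 × 6.7760% = 3.5065%
E(R_Dray) = R_f + β × MRP = 3.5065% + 0.20 × 6.7760% = 4.86%

4.86%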